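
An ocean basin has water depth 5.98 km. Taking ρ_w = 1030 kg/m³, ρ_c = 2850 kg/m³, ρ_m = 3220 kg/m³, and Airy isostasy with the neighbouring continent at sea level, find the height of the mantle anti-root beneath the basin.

29.4 km

In Airy isostatic equilibrium: replacing crust with seawater at the top is compensated by replacing crust with mantle at the base: d (ρ_c − ρ_w) = a (ρ_m − ρ_c).
a = d (ρ_c − ρ_w)/(ρ_m − ρ_c) = 5.98 km × 1820/370 = 29.4 km.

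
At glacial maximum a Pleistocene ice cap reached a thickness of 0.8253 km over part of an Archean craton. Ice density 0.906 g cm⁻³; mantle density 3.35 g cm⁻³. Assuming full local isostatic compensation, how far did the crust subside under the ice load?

0.223 km

Isostatic balance requires: the ice load ρ_ice t is balanced by mantle displaced below, ρ_m s.
s = t ρ_ice / ρ_m = 0.8253 km × 0.906/3.35 = 0.223 km.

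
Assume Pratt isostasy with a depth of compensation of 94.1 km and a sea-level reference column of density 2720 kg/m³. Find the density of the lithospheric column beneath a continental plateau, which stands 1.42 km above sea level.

2680 kg/m³

Pratt balance: ρ_ref D = ρ (D + h).
ρ = ρ_ref D/(D + h) = 2720 × 94.1 km/(94.1 km + 1.42 km) = 2680 kg/m³.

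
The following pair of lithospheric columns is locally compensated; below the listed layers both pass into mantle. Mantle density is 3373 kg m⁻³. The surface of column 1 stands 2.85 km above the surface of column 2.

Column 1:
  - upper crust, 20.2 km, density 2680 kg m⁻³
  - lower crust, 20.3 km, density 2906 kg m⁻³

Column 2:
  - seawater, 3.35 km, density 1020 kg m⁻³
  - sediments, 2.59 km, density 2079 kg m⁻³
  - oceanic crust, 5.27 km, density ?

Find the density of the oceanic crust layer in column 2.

2870 kg m⁻³

Take the compensation level at the base of the deeper column (depth z_c below the surface of column 1) and equate Σ ρ_i t_i down to z_c; mantle fills any gap and the z_c terms cancel.
Column 1: 20.2×2680 + 20.3×2906 + (z_c − 40.5)×3373
Column 2: 2.85×0 + 3.35×1020 + 2.59×2079 + 5.27×ρ + (z_c − 2.85 − 11.21)×3373
The z_c×3373 term appears on both sides and cancels. Collect the known terms of each column as K = Σ(ρt)_known − 3373 × (depth of known layers): K_1 = 113127.8 − 3373×40.5 = −23478.7; K_2 = 8801.61 − 3373×(2.85 + 11.21) = −38622.77.
Balance: K_1 = K_2 + 5.27×ρ, so ρ = (K_1 − K_2)/5.27 = 15144.1/5.27 = 2870 kg m⁻³.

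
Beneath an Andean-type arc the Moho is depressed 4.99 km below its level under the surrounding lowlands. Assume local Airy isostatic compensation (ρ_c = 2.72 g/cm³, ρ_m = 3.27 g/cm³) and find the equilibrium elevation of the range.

1.01 km

Equating mass per unit area of the two columns: ρ_c h = (ρ_m − ρ_c) r.
h = r (ρ_m − ρ_c) / ρ_c = 4.99 km × (3.27 − 2.72) / 2.72 = 1.01 km.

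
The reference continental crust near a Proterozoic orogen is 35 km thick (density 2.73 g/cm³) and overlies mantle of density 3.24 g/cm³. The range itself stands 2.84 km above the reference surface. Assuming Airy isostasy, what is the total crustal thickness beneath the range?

53 km

Root depth r = h ρ_c / (ρ_m − ρ_c) = 2.84 km × 2.73 / 0.51 = 15.2 km.
Total thickness = T + h + r = 35 km + 2.84 km + 15.2 km = 53 km.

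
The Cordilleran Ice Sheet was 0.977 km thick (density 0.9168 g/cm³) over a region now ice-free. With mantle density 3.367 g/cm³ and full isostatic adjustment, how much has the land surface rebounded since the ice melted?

Removing the load lets mantle flow back in; uplift u satisfies ρ_ice t = ρ_m u.
u = t ρ_ice/ρ_m = 0.977 km × 0.9168/3.367 = 0.266 km.

0.266 km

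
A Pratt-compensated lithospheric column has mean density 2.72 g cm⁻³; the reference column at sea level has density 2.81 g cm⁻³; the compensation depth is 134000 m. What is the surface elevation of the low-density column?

4430 m

ρ_ref D = ρ (D + h) → h = D (ρ_ref − ρ)/ρ.
h = 134000 m × (2.81 − 2.72)/2.72 = 4430 m.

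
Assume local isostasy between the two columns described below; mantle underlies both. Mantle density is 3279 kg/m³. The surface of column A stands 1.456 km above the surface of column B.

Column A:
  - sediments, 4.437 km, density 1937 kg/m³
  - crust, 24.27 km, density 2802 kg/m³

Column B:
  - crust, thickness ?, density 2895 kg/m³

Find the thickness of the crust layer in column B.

33.2 km

Take the compensation level at the base of the deeper column (depth z_c below the surface of column A) and equate Σ ρ_i t_i down to z_c; mantle fills any gap and the z_c terms cancel.
Column A: 4.437×1937 + 24.27×2802 + (z_c − 28.707)×3279
Column B: 1.456×0 + x×2895 + (z_c − 1.456 − 0 − x)×3279
The z_c×3279 term appears on both sides and cancels. Collect the known terms of each column as K = Σ(ρt)_known − 3279 × (depth of known layers): K_A = 76599.009 − 3279×28.707 = −17531.244; K_B = 0 − 3279×(1.456 + 0) = −4774.224.
Balance: K_A = K_B − x×(3279 − 2895), so x = (K_B − K_A)/(3279 − 2895) = 12757/384 = 33.2 km.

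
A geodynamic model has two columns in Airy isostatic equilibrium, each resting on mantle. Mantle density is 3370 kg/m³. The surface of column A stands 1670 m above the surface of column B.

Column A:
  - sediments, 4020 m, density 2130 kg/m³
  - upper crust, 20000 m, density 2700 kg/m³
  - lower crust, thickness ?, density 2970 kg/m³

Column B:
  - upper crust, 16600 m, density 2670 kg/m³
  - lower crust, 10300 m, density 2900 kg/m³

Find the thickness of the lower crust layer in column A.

Take the compensation level at the base of the deeper column (depth z_c below the surface of column A) and equate Σ ρ_i t_i down to z_c; mantle fills any gap and the z_c terms cancel.
Column A: 4020×2130 + 20000×2700 + x×2970 + (z_c − 24020 − x)×3370
Column B: 1670×0 + 16600×2670 + 10300×2900 + (z_c − 1670 − 26900)×3370
The z_c×3370 term appears on both sides and cancels. Collect the known terms of each column as K = Σ(ρt)_known − 3370 × (depth of known layers): K_A = 62562600 − 3370×24020 = −18384800; K_B = 74192000 − 3370×(1670 + 26900) = −22088900.
Balance: K_A − x×(3370 − 2970) = K_B, so x = (K_A − K_B)/(3370 − 2970) = 3704100/400 = 9260 m.

9260 m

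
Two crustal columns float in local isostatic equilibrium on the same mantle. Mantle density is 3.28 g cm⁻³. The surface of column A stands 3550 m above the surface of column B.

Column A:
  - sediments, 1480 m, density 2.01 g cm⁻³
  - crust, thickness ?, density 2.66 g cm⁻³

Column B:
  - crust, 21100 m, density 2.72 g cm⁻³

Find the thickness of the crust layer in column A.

Take the compensation level at the base of the deeper column (depth z_c below the surface of column A) and equate Σ ρ_i t_i down to z_c; mantle fills any gap and the z_c terms cancel.
Column A: 1480×2.01 + x×2.66 + (z_c − 1480 − x)×3.28
Column B: 3550×0 + 21100×2.72 + (z_c − 3550 − 21100)×3.28
The z_c×3.28 term appears on both sides and cancels. Collect the known terms of each column as K = Σ(ρt)_known − 3.28 × (depth of known layers): K_A = 2974.8 − 3.28×1480 = −1879.6; K_B = 57392 − 3.28×(3550 + 21100) = −23460.
Balance: K_A − x×(3.28 − 2.66) = K_B, so x = (K_A − K_B)/(3.28 − 2.66) = 21580.4/0.62 = 34800 m.

34800 m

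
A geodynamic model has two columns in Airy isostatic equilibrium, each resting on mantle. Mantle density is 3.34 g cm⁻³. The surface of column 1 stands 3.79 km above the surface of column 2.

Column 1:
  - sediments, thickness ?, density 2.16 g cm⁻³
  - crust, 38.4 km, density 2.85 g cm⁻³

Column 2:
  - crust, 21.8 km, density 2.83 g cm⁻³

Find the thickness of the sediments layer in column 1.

Take the compensation level at the base of the deeper column (depth z_c below the surface of column 1) and equate Σ ρ_i t_i down to z_c; mantle fills any gap and the z_c terms cancel.
Column 1: x×2.16 + 38.4×2.85 + (z_c − 38.4 − x)×3.34
Column 2: 3.79×0 + 21.8×2.83 + (z_c − 3.79 − 21.8)×3.34
The z_c×3.34 term appears on both sides and cancels. Collect the known terms of each column as K = Σ(ρt)_known − 3.34 × (depth of known layers): K_1 = 109.44 − 3.34×38.4 = −18.816; K_2 = 61.694 − 3.34×(3.79 + 21.8) = −23.7766.
Balance: K_1 − x×(3.34 − 2.16) = K_2, so x = (K_1 − K_2)/(3.34 − 2.16) = 4.9606/1.18 = 4.2 km.

4.2 km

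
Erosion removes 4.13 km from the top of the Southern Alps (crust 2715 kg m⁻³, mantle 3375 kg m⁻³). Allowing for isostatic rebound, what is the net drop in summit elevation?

Rebound u = e ρ_c/ρ_m = 4.13 km × 2715/3375 = 3.322 km.
Net surface drop = e − u = 4.13 km − 3.322 km = e (ρ_m − ρ_c)/ρ_m = 0.808 km.

0.808 km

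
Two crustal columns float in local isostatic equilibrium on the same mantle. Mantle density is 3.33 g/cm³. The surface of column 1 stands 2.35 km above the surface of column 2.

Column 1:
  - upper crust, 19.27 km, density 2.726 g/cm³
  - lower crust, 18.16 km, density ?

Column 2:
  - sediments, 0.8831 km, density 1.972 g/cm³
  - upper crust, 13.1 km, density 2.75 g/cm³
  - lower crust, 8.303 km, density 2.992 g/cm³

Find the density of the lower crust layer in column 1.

2.9 g/cm³

Take the compensation level at the base of the deeper column (depth z_c below the surface of column 1) and equate Σ ρ_i t_i down to z_c; mantle fills any gap and the z_c terms cancel.
Column 1: 19.27×2.726 + 18.16×ρ + (z_c − 37.43)×3.33
Column 2: 2.35×0 + 0.8831×1.972 + 13.1×2.75 + 8.303×2.992 + (z_c − 2.35 − 22.2861)×3.33
The z_c×3.33 term appears on both sides and cancels. Collect the known terms of each column as K = Σ(ρt)_known − 3.33 × (depth of known layers): K_1 = 52.53002 − 3.33×37.43 = −72.11188; K_2 = 62.6090492 − 3.33×(2.35 + 22.2861) = −19.4291638.
Balance: K_1 + 18.16×ρ = K_2, so ρ = (K_2 − K_1)/18.16 = 52.6827/18.16 = 2.9 g/cm³.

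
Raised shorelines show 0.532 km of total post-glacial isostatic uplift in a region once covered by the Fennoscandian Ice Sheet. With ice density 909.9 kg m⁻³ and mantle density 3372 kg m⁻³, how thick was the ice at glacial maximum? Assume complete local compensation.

u = t ρ_ice/ρ_m → t = u ρ_m/ρ_ice = 0.532 km × 3372/909.9 = 1.97 km.

1.97 km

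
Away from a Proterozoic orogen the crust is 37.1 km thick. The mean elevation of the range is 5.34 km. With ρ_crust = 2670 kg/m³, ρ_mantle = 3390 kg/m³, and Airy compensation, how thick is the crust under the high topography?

62.2 km

Root depth r = h ρ_c / (ρ_m − ρ_c) = 5.34 km × 2670 / 720 = 19.8 km.
Total thickness = T + h + r = 37.1 km + 5.34 km + 19.8 km = 62.2 km.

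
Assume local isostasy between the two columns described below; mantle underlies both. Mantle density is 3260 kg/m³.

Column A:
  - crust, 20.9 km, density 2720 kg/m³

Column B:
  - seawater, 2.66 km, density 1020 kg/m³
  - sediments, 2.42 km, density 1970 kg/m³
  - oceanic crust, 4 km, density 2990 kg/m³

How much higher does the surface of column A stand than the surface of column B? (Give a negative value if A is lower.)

For any compensation level in the mantle, the mantle terms cancel and isostasy reduces to e = (Σt_A − Σt_B) − (Σ(ρt)_A − Σ(ρt)_B) / ρ_m.
Σt_A = 20.9 km; Σt_B = 9.08 km; Σ(ρt)_A = 56848; Σ(ρt)_B = 19440.6 (in km·kg/m³).
e = (20.9 − 9.08) − (56848 − 19440.6) / 3260 = 0.345 km.

0.345 km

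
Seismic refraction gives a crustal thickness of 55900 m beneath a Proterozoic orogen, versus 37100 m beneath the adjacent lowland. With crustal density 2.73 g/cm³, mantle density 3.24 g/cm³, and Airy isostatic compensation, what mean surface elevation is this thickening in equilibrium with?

2960 m

Excess crust Δ = 55900 m − 37100 m = 18800 m, split between elevation h and root r with h + r = Δ.
Airy balance ρ_c h = (ρ_m − ρ_c) r gives r = h ρ_c/(ρ_m − ρ_c), so h (1 + ρ_c/(ρ_m − ρ_c)) = Δ, i.e. h = Δ (ρ_m − ρ_c)/ρ_m.
h = 18800 m × 0.51/3.24 = 2960 m.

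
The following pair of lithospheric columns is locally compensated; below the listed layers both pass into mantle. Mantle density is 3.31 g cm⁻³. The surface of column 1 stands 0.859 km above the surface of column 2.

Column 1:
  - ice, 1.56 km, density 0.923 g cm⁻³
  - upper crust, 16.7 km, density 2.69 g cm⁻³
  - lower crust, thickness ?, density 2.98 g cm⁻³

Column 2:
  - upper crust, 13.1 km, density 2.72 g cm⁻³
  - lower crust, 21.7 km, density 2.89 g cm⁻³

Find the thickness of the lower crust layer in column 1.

Take the compensation level at the base of the deeper column (depth z_c below the surface of column 1) and equate Σ ρ_i t_i down to z_c; mantle fills any gap and the z_c terms cancel.
Column 1: 1.56×0.923 + 16.7×2.69 + x×2.98 + (z_c − 18.26 − x)×3.31
Column 2: 0.859×0 + 13.1×2.72 + 21.7×2.89 + (z_c − 0.859 − 34.8)×3.31
The z_c×3.31 term appears on both sides and cancels. Collect the known terms of each column as K = Σ(ρt)_known − 3.31 × (depth of known layers): K_1 = 46.36288 − 3.31×18.26 = −14.07772; K_2 = 98.345 − 3.31×(0.859 + 34.8) = −19.68629.
Balance: K_1 − x×(3.31 − 2.98) = K_2, so x = (K_1 − K_2)/(3.31 − 2.98) = 5.60857/0.33 = 17 km.

17 km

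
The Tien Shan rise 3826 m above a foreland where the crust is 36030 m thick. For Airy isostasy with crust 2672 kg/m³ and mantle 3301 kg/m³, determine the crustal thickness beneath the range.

56100 m

Root depth r = h ρ_c / (ρ_m − ρ_c) = 3826 m × 2672 / 629 = 16250 m.
Total thickness = T + h + r = 36030 m + 3826 m + 16250 m = 56100 m.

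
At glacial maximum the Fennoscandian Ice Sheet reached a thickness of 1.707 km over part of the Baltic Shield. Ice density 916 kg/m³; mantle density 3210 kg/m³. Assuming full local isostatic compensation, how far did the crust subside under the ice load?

0.487 km

By Archimedes' principle applied to the lithosphere: the ice load ρ_ice t is balanced by mantle displaced below, ρ_m s.
s = t ρ_ice / ρ_m = 1.707 km × 916/3210 = 0.487 km.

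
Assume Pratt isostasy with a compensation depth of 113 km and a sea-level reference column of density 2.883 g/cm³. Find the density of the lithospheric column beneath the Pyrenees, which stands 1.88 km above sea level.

Pratt balance: ρ_ref D = ρ (D + h).
ρ = ρ_ref D/(D + h) = 2.883 × 113 km/(113 km + 1.88 km) = 2.84 g/cm³.

2.84 g/cm³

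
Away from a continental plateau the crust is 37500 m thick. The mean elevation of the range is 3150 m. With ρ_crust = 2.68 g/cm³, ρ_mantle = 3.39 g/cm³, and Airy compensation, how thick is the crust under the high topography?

52500 m

Root depth r = h ρ_c / (ρ_m − ρ_c) = 3150 m × 2.68 / 0.71 = 11890 m.
Total thickness = T + h + r = 37500 m + 3150 m + 11890 m = 52500 m.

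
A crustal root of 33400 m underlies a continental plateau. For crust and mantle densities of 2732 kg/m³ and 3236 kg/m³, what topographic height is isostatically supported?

6160 m

For local isostatic compensation: ρ_c h = (ρ_m − ρ_c) r.
h = r (ρ_m − ρ_c) / ρ_c = 33400 m × (3236 − 2732) / 2732 = 6160 m.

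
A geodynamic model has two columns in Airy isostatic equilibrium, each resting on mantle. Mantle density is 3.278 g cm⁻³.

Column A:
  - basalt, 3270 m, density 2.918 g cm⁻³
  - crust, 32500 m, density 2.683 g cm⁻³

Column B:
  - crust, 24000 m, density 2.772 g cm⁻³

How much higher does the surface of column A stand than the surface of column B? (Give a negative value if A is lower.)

For any compensation level in the mantle, the mantle terms cancel and isostasy reduces to e = (Σt_A − Σt_B) − (Σ(ρt)_A − Σ(ρt)_B) / ρ_m.
Σt_A = 35770 m; Σt_B = 24000 m; Σ(ρt)_A = 96739.36; Σ(ρt)_B = 66528 (in m·g cm⁻³).
e = (35770 − 24000) − (96739.36 − 66528) / 3.278 = 2550 m.

2550 m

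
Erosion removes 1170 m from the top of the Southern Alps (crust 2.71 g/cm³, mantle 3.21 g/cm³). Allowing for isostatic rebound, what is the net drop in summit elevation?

182 m

Rebound u = e ρ_c/ρ_m = 1170 m × 2.71/3.21 = 987.8 m.
Net surface drop = e − u = 1170 m − 987.8 m = e (ρ_m − ρ_c)/ρ_m = 182 m.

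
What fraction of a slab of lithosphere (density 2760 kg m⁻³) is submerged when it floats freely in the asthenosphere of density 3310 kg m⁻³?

83.4%

Submerged fraction = ρ_obj/ρ_fluid = 2760/3310 = 83.4%.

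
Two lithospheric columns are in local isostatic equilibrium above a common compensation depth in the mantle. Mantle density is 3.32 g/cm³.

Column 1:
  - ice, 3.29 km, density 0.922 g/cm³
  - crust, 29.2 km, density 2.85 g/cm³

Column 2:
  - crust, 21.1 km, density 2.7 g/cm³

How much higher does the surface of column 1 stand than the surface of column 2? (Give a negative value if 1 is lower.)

For any compensation level in the mantle, the mantle terms cancel and isostasy reduces to e = (Σt_1 − Σt_2) − (Σ(ρt)_1 − Σ(ρt)_2) / ρ_m.
Σt_1 = 32.49 km; Σt_2 = 21.1 km; Σ(ρt)_1 = 86.25338; Σ(ρt)_2 = 56.97 (in km·g/cm³).
e = (32.49 − 21.1) − (86.25338 − 56.97) / 3.32 = 2.57 km.

2.57 km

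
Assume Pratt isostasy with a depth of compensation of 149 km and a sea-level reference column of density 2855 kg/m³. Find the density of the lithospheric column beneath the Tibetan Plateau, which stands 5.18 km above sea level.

Pratt balance: ρ_ref D = ρ (D + h).
ρ = ρ_ref D/(D + h) = 2855 × 149 km/(149 km + 5.18 km) = 2760 kg/m³.

2760 kg/m³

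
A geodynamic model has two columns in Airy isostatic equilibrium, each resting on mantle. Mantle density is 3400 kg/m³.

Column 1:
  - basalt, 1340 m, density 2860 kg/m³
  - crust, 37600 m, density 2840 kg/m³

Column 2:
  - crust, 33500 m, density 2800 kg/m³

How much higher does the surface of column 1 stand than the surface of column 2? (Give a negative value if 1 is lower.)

494 m

For any compensation level in the mantle, the mantle terms cancel and isostasy reduces to e = (Σt_1 − Σt_2) − (Σ(ρt)_1 − Σ(ρt)_2) / ρ_m.
Σt_1 = 38940 m; Σt_2 = 33500 m; Σ(ρt)_1 = 110616400; Σ(ρt)_2 = 93800000 (in m·kg/m³).
e = (38940 − 33500) − (110616400 − 93800000) / 3400 = 494 m.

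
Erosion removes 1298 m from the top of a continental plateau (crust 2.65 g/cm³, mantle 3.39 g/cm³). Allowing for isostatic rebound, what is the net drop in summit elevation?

Rebound u = e ρ_c/ρ_m = 1298 m × 2.65/3.39 = 1015 m.
Net surface drop = e − u = 1298 m − 1015 m = e (ρ_m − ρ_c)/ρ_m = 283 m.

283 m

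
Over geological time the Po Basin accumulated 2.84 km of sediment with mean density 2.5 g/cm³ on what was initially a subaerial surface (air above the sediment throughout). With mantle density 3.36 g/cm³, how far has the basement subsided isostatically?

Subaerial load: s = t ρ_sed / ρ_m = 2.84 km × 2.5/3.36 = 2.11 km.

2.11 km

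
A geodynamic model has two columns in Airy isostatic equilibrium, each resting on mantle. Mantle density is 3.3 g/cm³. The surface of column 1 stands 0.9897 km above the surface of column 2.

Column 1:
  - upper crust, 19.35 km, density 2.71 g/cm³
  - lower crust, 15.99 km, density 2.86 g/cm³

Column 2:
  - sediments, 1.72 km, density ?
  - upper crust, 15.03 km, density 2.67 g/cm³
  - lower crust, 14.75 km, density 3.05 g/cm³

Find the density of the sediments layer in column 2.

2.12 g/cm³

Take the compensation level at the base of the deeper column (depth z_c below the surface of column 1) and equate Σ ρ_i t_i down to z_c; mantle fills any gap and the z_c terms cancel.
Column 1: 19.35×2.71 + 15.99×2.86 + (z_c − 35.34)×3.3
Column 2: 0.9897×0 + 1.72×ρ + 15.03×2.67 + 14.75×3.05 + (z_c − 0.9897 − 31.5)×3.3
The z_c×3.3 term appears on both sides and cancels. Collect the known terms of each column as K = Σ(ρt)_known − 3.3 × (depth of known layers): K_1 = 98.1699 − 3.3×35.34 = −18.4521; K_2 = 85.1176 − 3.3×(0.9897 + 31.5) = −22.09841.
Balance: K_1 = K_2 + 1.72×ρ, so ρ = (K_1 − K_2)/1.72 = 3.64631/1.72 = 2.12 g/cm³.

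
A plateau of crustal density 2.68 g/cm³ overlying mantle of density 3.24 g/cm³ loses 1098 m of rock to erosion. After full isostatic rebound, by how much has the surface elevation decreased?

190 m

Rebound u = e ρ_c/ρ_m = 1098 m × 2.68/3.24 = 908.2 m.
Net surface drop = e − u = 1098 m − 908.2 m = e (ρ_m − ρ_c)/ρ_m = 190 m.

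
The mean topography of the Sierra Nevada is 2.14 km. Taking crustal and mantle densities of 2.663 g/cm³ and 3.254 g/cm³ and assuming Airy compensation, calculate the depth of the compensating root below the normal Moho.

9.64 km

In Airy isostatic equilibrium: the weight of the topography is balanced by the buoyancy of the root, ρ_c h = (ρ_m − ρ_c) r.
r = h · ρ_c / (ρ_m − ρ_c) = 2.14 km × 2.663 / (3.254 − 2.663) = 9.64 km.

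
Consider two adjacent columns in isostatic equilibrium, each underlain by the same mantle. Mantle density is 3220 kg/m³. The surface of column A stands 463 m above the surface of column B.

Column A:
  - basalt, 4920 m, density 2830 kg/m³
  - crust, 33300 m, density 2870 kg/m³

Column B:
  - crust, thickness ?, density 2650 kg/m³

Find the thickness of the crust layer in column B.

Take the compensation level at the base of the deeper column (depth z_c below the surface of column A) and equate Σ ρ_i t_i down to z_c; mantle fills any gap and the z_c terms cancel.
Column A: 4920×2830 + 33300×2870 + (z_c − 38220)×3220
Column B: 463×0 + x×2650 + (z_c − 463 − 0 − x)×3220
The z_c×3220 term appears on both sides and cancels. Collect the known terms of each column as K = Σ(ρt)_known − 3220 × (depth of known layers): K_A = 109494600 − 3220×38220 = −13573800; K_B = 0 − 3220×(463 + 0) = −1490860.
Balance: K_A = K_B − x×(3220 − 2650), so x = (K_B − K_A)/(3220 − 2650) = 12082900/570 = 21200 m.

21200 m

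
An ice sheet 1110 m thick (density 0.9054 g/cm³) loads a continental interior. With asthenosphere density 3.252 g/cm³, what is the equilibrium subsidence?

Equating mass per unit area of the two columns: the ice load ρ_ice t is balanced by mantle displaced below, ρ_m s.
s = t ρ_ice / ρ_m = 1110 m × 0.9054/3.252 = 309 m.

309 m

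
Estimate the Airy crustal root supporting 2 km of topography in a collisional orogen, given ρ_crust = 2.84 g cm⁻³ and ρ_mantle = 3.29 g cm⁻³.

Balancing pressure at the compensation depth: the weight of the topography is balanced by the buoyancy of the root, ρ_c h = (ρ_m − ρ_c) r.
r = h · ρ_c / (ρ_m − ρ_c) = 2 km × 2.84 / (3.29 − 2.84) = 12.6 km.

12.6 km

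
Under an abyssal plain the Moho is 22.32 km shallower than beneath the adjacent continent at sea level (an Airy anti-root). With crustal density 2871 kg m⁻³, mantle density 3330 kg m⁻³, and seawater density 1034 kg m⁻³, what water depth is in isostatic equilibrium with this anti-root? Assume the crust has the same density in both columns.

5.58 km

Replacing a thickness d of crust by seawater at the top must be balanced by replacing crust with mantle at the base: d (ρ_c − ρ_w) = a (ρ_m − ρ_c).
d = a (ρ_m − ρ_c)/(ρ_c − ρ_w) = 22.32 km × 459/1837 = 5.58 km.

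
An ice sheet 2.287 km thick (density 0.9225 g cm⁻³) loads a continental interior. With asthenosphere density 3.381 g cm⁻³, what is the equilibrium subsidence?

0.624 km

Balancing pressure at the compensation depth: the ice load ρ_ice t is balanced by mantle displaced below, ρ_m s.
s = t ρ_ice / ρ_m = 2.287 km × 0.9225/3.381 = 0.624 km.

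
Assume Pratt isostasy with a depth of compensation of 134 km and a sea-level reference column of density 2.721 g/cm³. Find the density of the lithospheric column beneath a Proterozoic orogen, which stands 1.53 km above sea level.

Pratt balance: ρ_ref D = ρ (D + h).
ρ = ρ_ref D/(D + h) = 2.721 × 134 km/(134 km + 1.53 km) = 2.69 g/cm³.

2.69 g/cm³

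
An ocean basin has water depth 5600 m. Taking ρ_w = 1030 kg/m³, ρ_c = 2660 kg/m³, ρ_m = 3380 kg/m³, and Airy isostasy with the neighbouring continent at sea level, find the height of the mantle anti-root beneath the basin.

Isostatic balance requires: replacing crust with seawater at the top is compensated by replacing crust with mantle at the base: d (ρ_c − ρ_w) = a (ρ_m − ρ_c).
a = d (ρ_c − ρ_w)/(ρ_m − ρ_c) = 5600 m × 1630/720 = 12700 m.

12700 m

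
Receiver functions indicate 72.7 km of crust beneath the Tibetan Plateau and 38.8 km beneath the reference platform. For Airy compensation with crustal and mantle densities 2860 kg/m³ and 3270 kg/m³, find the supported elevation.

4.25 km

Excess crust Δ = 72.7 km − 38.8 km = 33.9 km, split between elevation h and root r with h + r = Δ.
Airy balance ρ_c h = (ρ_m − ρ_c) r gives r = h ρ_c/(ρ_m − ρ_c), so h (1 + ρ_c/(ρ_m − ρ_c)) = Δ, i.e. h = Δ (ρ_m − ρ_c)/ρ_m.
h = 33.9 km × 410/3270 = 4.25 km.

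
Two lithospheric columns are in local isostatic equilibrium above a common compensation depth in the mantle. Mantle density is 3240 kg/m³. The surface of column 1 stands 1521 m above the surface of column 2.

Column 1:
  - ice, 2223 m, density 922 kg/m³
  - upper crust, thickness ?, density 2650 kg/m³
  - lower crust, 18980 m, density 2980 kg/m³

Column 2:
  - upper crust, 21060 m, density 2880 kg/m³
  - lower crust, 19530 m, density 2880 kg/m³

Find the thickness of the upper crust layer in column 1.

Take the compensation level at the base of the deeper column (depth z_c below the surface of column 1) and equate Σ ρ_i t_i down to z_c; mantle fills any gap and the z_c terms cancel.
Column 1: 2223×922 + x×2650 + 18980×2980 + (z_c − 21203 − x)×3240
Column 2: 1521×0 + 21060×2880 + 19530×2880 + (z_c − 1521 − 40590)×3240
The z_c×3240 term appears on both sides and cancels. Collect the known terms of each column as K = Σ(ρt)_known − 3240 × (depth of known layers): K_1 = 58610006 − 3240×21203 = −10087714; K_2 = 116899200 − 3240×(1521 + 40590) = −19540440.
Balance: K_1 − x×(3240 − 2650) = K_2, so x = (K_1 − K_2)/(3240 − 2650) = 9452730/590 = 16000 m.

16000 m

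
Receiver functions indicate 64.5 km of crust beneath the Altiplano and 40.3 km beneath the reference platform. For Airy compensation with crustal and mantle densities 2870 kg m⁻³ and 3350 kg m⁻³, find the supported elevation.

3.47 km

Excess crust Δ = 64.5 km − 40.3 km = 24.2 km, split between elevation h and root r with h + r = Δ.
Airy balance ρ_c h = (ρ_m − ρ_c) r gives r = h ρ_c/(ρ_m − ρ_c), so h (1 + ρ_c/(ρ_m − ρ_c)) = Δ, i.e. h = Δ (ρ_m − ρ_c)/ρ_m.
h = 24.2 km × 480/3350 = 3.47 km.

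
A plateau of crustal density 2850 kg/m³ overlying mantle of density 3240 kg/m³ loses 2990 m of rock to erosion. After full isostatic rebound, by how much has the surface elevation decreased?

Rebound u = e ρ_c/ρ_m = 2990 m × 2850/3240 = 2630 m.
Net surface drop = e − u = 2990 m − 2630 m = e (ρ_m − ρ_c)/ρ_m = 360 m.

360 m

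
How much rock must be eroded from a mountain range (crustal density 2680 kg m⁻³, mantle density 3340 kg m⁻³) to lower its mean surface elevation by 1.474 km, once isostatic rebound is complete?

7.46 km

Net drop Δ = e − u = e − e ρ_c/ρ_m = e (ρ_m − ρ_c)/ρ_m.
e = Δ ρ_m/(ρ_m − ρ_c) = 1.474 km × 3340/660 = 7.46 km.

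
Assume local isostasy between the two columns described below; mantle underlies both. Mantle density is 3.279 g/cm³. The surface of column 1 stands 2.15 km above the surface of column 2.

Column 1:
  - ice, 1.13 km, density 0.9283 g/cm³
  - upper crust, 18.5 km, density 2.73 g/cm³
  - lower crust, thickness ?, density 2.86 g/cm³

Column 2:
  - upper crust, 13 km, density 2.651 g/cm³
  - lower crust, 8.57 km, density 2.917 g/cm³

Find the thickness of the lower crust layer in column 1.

13.1 km

Take the compensation level at the base of the deeper column (depth z_c below the surface of column 1) and equate Σ ρ_i t_i down to z_c; mantle fills any gap and the z_c terms cancel.
Column 1: 1.13×0.9283 + 18.5×2.73 + x×2.86 + (z_c − 19.63 − x)×3.279
Column 2: 2.15×0 + 13×2.651 + 8.57×2.917 + (z_c − 2.15 − 21.57)×3.279
The z_c×3.279 term appears on both sides and cancels. Collect the known terms of each column as K = Σ(ρt)_known − 3.279 × (depth of known layers): K_1 = 51.553979 − 3.279×19.63 = −12.812791; K_2 = 59.46169 − 3.279×(2.15 + 21.57) = −18.31619.
Balance: K_1 − x×(3.279 − 2.86) = K_2, so x = (K_1 − K_2)/(3.279 − 2.86) = 5.5034/0.419 = 13.1 km.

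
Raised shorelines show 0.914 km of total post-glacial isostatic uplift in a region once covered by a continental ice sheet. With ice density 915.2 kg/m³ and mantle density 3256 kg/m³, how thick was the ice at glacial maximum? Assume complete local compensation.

3.25 km

u = t ρ_ice/ρ_m → t = u ρ_m/ρ_ice = 0.914 km × 3256/915.2 = 3.25 km.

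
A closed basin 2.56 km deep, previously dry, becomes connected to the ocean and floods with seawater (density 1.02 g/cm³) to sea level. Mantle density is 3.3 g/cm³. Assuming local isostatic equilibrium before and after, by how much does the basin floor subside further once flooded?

1.15 km

After flooding the water column is d + s deep. Its weight must equal the weight of mantle displaced by the extra subsidence s: (d + s) ρ_w = s ρ_m.
s = d ρ_w / (ρ_m − ρ_w) = 2.56 km × 1.02/(3.3 − 1.02) = 1.15 km.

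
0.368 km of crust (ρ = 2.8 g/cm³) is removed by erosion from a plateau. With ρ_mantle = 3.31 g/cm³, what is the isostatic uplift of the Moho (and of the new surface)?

0.311 km

Unloading: uplift u = e ρ_c/ρ_m = 0.368 km × 2.8/3.31 = 0.311 km.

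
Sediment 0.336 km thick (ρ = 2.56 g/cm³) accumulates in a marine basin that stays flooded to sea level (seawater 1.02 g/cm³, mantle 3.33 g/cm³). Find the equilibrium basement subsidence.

Submarine loading: the sediment displaces seawater, and the subsidence is in turn flooded, so s (ρ_m − ρ_w) = t (ρ_sed − ρ_w).
s = 0.336 km × (2.56 − 1.02) / (3.33 − 1.02) = 0.224 km.

0.224 km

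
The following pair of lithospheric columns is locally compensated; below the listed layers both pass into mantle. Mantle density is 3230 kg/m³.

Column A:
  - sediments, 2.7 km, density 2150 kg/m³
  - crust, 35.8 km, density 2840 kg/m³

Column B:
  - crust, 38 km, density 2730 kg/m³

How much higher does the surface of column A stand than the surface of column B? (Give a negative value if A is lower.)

For any compensation level in the mantle, the mantle terms cancel and isostasy reduces to e = (Σt_A − Σt_B) − (Σ(ρt)_A − Σ(ρt)_B) / ρ_m.
Σt_A = 38.5 km; Σt_B = 38 km; Σ(ρt)_A = 107477; Σ(ρt)_B = 103740 (in km·kg/m³).
e = (38.5 − 38) − (107477 − 103740) / 3230 = −0.657 km.

−0.657 km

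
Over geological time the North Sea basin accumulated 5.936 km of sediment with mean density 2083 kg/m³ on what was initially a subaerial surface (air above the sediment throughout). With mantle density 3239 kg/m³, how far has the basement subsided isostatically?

3.82 km

Subaerial load: s = t ρ_sed / ρ_m = 5.936 km × 2083/3239 = 3.82 km.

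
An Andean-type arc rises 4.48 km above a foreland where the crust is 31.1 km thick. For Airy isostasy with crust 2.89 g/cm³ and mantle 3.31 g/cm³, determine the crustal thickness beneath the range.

66.4 km

Root depth r = h ρ_c / (ρ_m − ρ_c) = 4.48 km × 2.89 / 0.42 = 30.83 km.
Total thickness = T + h + r = 31.1 km + 4.48 km + 30.83 km = 66.4 km.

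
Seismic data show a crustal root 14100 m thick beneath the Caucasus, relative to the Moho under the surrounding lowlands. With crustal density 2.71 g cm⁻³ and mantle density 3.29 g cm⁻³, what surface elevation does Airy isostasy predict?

3020 m

For local isostatic compensation: ρ_c h = (ρ_m − ρ_c) r.
h = r (ρ_m − ρ_c) / ρ_c = 14100 m × (3.29 − 2.71) / 2.71 = 3020 m.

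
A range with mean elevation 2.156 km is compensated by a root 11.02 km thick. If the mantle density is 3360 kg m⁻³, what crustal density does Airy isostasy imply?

ρ_c h = (ρ_m − ρ_c) r → ρ_c (h + r) = ρ_m r → ρ_c = ρ_m r / (h + r).
ρ_c = 3360 × 11.02 km / (2.156 km + 11.02 km) = 2810 kg m⁻³.

2810 kg m⁻³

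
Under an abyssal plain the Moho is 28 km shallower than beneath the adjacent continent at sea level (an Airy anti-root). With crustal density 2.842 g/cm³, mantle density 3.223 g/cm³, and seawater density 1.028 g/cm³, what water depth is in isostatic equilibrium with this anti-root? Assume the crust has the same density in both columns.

Replacing a thickness d of crust by seawater at the top must be balanced by replacing crust with mantle at the base: d (ρ_c − ρ_w) = a (ρ_m − ρ_c).
d = a (ρ_m − ρ_c)/(ρ_c − ρ_w) = 28 km × 0.381/1.814 = 5.88 km.

5.88 km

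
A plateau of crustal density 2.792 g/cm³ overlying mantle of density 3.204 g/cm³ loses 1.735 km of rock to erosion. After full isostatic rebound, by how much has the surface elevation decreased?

Rebound u = e ρ_c/ρ_m = 1.735 km × 2.792/3.204 = 1.512 km.
Net surface drop = e − u = 1.735 km − 1.512 km = e (ρ_m − ρ_c)/ρ_m = 0.223 km.

0.223 km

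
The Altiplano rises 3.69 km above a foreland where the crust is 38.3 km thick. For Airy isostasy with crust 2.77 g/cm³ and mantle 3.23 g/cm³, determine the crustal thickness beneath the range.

64.2 km

Root depth r = h ρ_c / (ρ_m − ρ_c) = 3.69 km × 2.77 / 0.46 = 22.22 km.
Total thickness = T + h + r = 38.3 km + 3.69 km + 22.22 km = 64.2 km.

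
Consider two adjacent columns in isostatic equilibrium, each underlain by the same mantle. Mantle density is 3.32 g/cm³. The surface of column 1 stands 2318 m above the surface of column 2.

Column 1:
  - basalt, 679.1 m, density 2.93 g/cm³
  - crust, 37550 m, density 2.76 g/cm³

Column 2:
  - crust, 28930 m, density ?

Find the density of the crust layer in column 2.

2.85 g/cm³

Take the compensation level at the base of the deeper column (depth z_c below the surface of column 1) and equate Σ ρ_i t_i down to z_c; mantle fills any gap and the z_c terms cancel.
Column 1: 679.1×2.93 + 37550×2.76 + (z_c − 38229.1)×3.32
Column 2: 2318×0 + 28930×ρ + (z_c − 2318 − 28930)×3.32
The z_c×3.32 term appears on both sides and cancels. Collect the known terms of each column as K = Σ(ρt)_known − 3.32 × (depth of known layers): K_1 = 105627.763 − 3.32×38229.1 = −21292.849; K_2 = 0 − 3.32×(2318 + 28930) = −103743.36.
Balance: K_1 = K_2 + 28930×ρ, so ρ = (K_1 − K_2)/28930 = 82450.5/28930 = 2.85 g/cm³.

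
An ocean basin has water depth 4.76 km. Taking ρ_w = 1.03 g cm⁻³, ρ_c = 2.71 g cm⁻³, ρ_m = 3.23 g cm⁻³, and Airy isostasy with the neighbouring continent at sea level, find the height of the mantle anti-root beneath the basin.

15.4 km

Balancing pressure at the compensation depth: replacing crust with seawater at the top is compensated by replacing crust with mantle at the base: d (ρ_c − ρ_w) = a (ρ_m − ρ_c).
a = d (ρ_c − ρ_w)/(ρ_m − ρ_c) = 4.76 km × 1.68/0.52 = 15.4 km.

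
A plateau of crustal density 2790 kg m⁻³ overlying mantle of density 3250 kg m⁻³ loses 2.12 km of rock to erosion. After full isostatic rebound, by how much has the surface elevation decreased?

Rebound u = e ρ_c/ρ_m = 2.12 km × 2790/3250 = 1.82 km.
Net surface drop = e − u = 2.12 km − 1.82 km = e (ρ_m − ρ_c)/ρ_m = 0.3 km.

0.3 km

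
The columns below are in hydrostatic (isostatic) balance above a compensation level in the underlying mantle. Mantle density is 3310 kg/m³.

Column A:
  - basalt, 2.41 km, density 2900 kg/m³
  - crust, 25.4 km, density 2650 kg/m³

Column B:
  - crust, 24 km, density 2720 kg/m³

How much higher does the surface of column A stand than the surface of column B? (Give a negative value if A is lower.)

For any compensation level in the mantle, the mantle terms cancel and isostasy reduces to e = (Σt_A − Σt_B) − (Σ(ρt)_A − Σ(ρt)_B) / ρ_m.
Σt_A = 27.81 km; Σt_B = 24 km; Σ(ρt)_A = 74299; Σ(ρt)_B = 65280 (in km·kg/m³).
e = (27.81 − 24) − (74299 − 65280) / 3310 = 1.09 km.

1.09 km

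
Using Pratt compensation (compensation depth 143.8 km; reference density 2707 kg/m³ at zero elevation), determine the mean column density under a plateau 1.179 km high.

Pratt balance: ρ_ref D = ρ (D + h).
ρ = ρ_ref D/(D + h) = 2707 × 143.8 km/(143.8 km + 1.179 km) = 2680 kg/m³.

2680 kg/m³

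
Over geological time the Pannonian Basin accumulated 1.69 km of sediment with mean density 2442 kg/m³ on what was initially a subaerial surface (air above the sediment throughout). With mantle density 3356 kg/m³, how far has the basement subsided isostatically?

Subaerial load: s = t ρ_sed / ρ_m = 1.69 km × 2442/3356 = 1.23 km.

1.23 km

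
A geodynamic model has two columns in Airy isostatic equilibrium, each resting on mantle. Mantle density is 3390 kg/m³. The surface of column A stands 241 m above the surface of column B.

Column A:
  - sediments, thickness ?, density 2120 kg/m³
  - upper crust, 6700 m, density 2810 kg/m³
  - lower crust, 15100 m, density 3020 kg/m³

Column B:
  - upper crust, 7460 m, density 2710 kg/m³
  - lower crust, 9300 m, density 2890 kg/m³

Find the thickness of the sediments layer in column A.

840 m

Take the compensation level at the base of the deeper column (depth z_c below the surface of column A) and equate Σ ρ_i t_i down to z_c; mantle fills any gap and the z_c terms cancel.
Column A: x×2120 + 6700×2810 + 15100×3020 + (z_c − 21800 − x)×3390
Column B: 241×0 + 7460×2710 + 9300×2890 + (z_c − 241 − 16760)×3390
The z_c×3390 term appears on both sides and cancels. Collect the known terms of each column as K = Σ(ρt)_known − 3390 × (depth of known layers): K_A = 64429000 − 3390×21800 = −9473000; K_B = 47093600 − 3390×(241 + 16760) = −10539790.
Balance: K_A − x×(3390 − 2120) = K_B, so x = (K_A − K_B)/(3390 − 2120) = 1066790/1270 = 840 m.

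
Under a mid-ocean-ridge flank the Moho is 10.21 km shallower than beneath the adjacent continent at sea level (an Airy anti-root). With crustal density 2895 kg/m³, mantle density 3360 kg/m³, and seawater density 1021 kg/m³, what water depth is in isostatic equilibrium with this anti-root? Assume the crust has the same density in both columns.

2.53 km

Replacing a thickness d of crust by seawater at the top must be balanced by replacing crust with mantle at the base: d (ρ_c − ρ_w) = a (ρ_m − ρ_c).
d = a (ρ_m − ρ_c)/(ρ_c − ρ_w) = 10.21 km × 465/1874 = 2.53 km.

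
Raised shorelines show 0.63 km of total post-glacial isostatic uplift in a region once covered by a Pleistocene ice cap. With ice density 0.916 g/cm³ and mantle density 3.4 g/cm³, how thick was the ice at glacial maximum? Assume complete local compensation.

u = t ρ_ice/ρ_m → t = u ρ_m/ρ_ice = 0.63 km × 3.4/0.916 = 2.34 km.

2.34 km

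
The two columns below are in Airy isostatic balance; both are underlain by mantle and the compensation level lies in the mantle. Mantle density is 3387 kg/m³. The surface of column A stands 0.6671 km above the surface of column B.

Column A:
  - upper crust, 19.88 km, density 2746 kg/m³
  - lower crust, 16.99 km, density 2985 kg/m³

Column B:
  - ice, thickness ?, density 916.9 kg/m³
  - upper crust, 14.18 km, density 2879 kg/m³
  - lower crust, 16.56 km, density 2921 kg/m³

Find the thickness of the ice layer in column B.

Take the compensation level at the base of the deeper column (depth z_c below the surface of column A) and equate Σ ρ_i t_i down to z_c; mantle fills any gap and the z_c terms cancel.
Column A: 19.88×2746 + 16.99×2985 + (z_c − 36.87)×3387
Column B: 0.6671×0 + x×916.9 + 14.18×2879 + 16.56×2921 + (z_c − 0.6671 − 30.74 − x)×3387
The z_c×3387 term appears on both sides and cancels. Collect the known terms of each column as K = Σ(ρt)_known − 3387 × (depth of known layers): K_A = 105305.63 − 3387×36.87 = −19573.06; K_B = 89195.98 − 3387×(0.6671 + 30.74) = −17179.8677.
Balance: K_A = K_B − x×(3387 − 916.9), so x = (K_B − K_A)/(3387 − 916.9) = 2393.19/2470.1 = 0.969 km.

0.969 km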